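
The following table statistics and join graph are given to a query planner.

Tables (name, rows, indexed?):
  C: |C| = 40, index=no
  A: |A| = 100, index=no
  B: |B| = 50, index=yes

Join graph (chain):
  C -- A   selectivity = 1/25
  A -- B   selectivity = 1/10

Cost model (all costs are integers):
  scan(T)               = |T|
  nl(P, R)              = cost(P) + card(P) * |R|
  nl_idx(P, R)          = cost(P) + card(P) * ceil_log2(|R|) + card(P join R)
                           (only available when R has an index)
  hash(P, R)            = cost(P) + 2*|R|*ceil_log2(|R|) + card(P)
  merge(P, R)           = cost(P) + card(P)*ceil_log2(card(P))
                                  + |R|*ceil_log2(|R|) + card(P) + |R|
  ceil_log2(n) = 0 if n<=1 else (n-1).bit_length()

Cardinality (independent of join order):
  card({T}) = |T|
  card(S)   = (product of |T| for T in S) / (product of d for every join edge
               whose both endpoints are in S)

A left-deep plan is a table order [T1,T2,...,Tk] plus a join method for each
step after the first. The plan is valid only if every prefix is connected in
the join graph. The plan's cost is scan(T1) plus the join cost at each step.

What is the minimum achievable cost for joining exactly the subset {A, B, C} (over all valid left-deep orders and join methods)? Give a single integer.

1440

Selinger DP over subsets of {A,B,C}:
  {C}: scan cost=40, card=40
  {A}: scan cost=100, card=100
  {B}: scan cost=50, card=50
  {AC}: card=160; try (C,hash)→680, (A,merge)→1120, (C,merge)→1180, (A,hash)→1480, (A,nl)→4040, (C,nl)→4100; best=680 via (C,hash)
  {AB}: card=500; try (B,hash)→800, (B,nl_idx)→1200, (A,merge)→1200, (B,merge)→1250, (A,hash)→1500, (A,nl)→5050 …(+1); best=800 via (B,hash)
  {ABC}: card=800; try (B,hash)→1440, (C,hash)→1780, (B,nl_idx)→2440, (B,merge)→2470, (C,merge)→6080, (B,nl)→8680 …(+1); best=1440 via (B,hash)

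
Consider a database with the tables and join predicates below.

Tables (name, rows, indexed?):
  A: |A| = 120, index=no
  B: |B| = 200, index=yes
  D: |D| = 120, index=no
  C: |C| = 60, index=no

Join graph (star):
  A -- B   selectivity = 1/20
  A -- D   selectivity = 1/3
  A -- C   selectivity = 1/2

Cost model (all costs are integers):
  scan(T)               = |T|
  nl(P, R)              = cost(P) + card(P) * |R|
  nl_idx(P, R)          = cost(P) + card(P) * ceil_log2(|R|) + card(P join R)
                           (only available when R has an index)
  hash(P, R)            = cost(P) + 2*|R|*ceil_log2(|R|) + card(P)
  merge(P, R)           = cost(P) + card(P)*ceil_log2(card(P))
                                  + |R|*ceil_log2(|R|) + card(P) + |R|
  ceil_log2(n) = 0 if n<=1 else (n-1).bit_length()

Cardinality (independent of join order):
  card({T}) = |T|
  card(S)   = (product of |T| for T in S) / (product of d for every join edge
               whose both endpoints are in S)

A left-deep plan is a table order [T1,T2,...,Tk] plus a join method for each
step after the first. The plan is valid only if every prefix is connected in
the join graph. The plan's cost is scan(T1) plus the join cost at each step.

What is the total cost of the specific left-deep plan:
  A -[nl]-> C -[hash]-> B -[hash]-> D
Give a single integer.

step 1: scan A: cost=120, card=120
step 2: join C via nl
    card(P join C) = 120*60/(2) = 3600
    cost = 120 + 120*60 = 7320
step 3: join B via hash
    card(P join B) = 3600*200/(20) = 36000
    cost = 7320 + 2*200*8 + 3600 = 14120
step 4: join D via hash
    card(P join D) = 36000*120/(3) = 1440000
    cost = 14120 + 2*120*7 + 36000 = 51800

51800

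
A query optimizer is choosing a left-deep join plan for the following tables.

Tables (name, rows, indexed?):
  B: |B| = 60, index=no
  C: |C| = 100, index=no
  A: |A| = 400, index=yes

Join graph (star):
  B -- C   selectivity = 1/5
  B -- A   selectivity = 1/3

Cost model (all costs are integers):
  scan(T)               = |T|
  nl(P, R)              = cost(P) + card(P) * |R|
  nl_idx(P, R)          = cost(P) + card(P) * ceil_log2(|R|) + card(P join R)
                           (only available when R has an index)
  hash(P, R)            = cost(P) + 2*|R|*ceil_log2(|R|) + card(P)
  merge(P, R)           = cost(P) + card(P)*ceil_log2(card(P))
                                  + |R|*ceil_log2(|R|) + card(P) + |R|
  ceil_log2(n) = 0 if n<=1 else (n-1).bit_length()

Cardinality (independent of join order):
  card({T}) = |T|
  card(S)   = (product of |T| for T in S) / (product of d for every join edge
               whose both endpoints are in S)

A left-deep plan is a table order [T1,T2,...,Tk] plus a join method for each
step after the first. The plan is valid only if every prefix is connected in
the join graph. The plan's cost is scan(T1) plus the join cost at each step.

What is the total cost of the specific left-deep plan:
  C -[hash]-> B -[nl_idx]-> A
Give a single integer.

171720

step 1: scan C: cost=100, card=100
step 2: join B via hash
    card(P join B) = 100*60/(5) = 1200
    cost = 100 + 2*60*6 + 100 = 920
step 3: join A via nl_idx
    card(P join A) = 1200*400/(3) = 160000
    cost = 920 + 1200*9 + 160000 = 171720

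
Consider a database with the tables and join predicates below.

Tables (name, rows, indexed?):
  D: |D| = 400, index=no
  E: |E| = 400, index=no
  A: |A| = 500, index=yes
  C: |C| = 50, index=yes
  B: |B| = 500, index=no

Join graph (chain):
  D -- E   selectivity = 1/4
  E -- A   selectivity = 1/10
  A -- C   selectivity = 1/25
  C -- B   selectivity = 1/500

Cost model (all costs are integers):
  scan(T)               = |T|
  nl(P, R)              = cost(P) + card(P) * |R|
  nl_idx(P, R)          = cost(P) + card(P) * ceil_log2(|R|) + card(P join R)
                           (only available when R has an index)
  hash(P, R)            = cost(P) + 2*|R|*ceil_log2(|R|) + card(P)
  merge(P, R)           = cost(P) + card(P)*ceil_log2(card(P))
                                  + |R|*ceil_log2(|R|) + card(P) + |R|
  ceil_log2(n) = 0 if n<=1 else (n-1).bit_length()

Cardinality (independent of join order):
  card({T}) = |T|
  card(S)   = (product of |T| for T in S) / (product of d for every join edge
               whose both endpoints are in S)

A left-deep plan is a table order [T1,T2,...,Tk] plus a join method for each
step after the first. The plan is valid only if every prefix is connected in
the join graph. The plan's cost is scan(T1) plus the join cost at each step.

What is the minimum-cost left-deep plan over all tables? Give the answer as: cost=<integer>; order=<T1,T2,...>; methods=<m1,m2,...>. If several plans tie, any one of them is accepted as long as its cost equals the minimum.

Selinger DP (subsets sized 1..n):
  {D}: scan cost=400, card=400
  {E}: scan cost=400, card=400
  {A}: scan cost=500, card=500
  {C}: scan cost=50, card=50
  {B}: scan cost=500, card=500
  {DE}: card=40000; try (E,hash)→8000, (D,hash)→8000, (E,merge)→8400, (D,merge)→8400, (E,nl)→160400, (D,nl)→160400; best=8000 via (E,hash)
  {AE}: card=20000; try (E,hash)→8200, (A,merge)→9400, (E,merge)→9500, (A,hash)→9800, (A,nl_idx)→24000, (A,nl)→200400 …(+1); best=8200 via (E,hash)
  {AC}: card=1000; try (A,nl_idx)→1500, (C,hash)→1600, (C,nl_idx)→4500, (A,merge)→5400, (C,merge)→5850, (A,hash)→9100 …(+2); best=1500 via (A,nl_idx)
  {BC}: card=50; try (C,hash)→1600, (C,nl_idx)→3550, (B,merge)→5400, (C,merge)→5850, (B,hash)→9100, (B,nl)→25050 …(+1); best=1600 via (C,hash)
  {ADE}: card=2000000; try (D,hash)→35400, (A,hash)→57000, (D,merge)→332200, (A,merge)→693000, (A,nl_idx)→2368000, (D,nl)→8008200 …(+1); best=35400 via (D,hash)
  {ACE}: card=40000; try (E,hash)→9700, (E,merge)→16500, (C,hash)→28800, (C,nl_idx)→168200, (C,merge)→328550, (E,nl)→401500 …(+1); best=9700 via (E,hash)
  {ABC}: card=1000; try (A,nl_idx)→3050, (A,merge)→6950, (A,hash)→10650, (B,hash)→11500, (B,merge)→17500, (A,nl)→26600 …(+1); best=3050 via (A,nl_idx)
  {ACDE}: card=4000000; try (D,hash)→56900, (D,merge)→693700, (C,hash)→2036000, (D,nl)→16009700, (C,nl_idx)→16035400, (C,merge)→44035750 …(+1); best=56900 via (D,hash)
  {ABCE}: card=40000; try (E,hash)→11250, (E,merge)→18050, (B,hash)→58700, (E,nl)→403050, (B,merge)→694700, (B,nl)→20009700; best=11250 via (E,hash)
  {ABCDE}: card=4000000; try (D,hash)→58450, (D,merge)→695250, (B,hash)→4065900, (D,nl)→16011250, (B,merge)→92061900, (B,nl)→2000056900; best=58450 via (D,hash)

cost=58450; order=B,C,A,E,D; methods=hash,nl_idx,hash,hash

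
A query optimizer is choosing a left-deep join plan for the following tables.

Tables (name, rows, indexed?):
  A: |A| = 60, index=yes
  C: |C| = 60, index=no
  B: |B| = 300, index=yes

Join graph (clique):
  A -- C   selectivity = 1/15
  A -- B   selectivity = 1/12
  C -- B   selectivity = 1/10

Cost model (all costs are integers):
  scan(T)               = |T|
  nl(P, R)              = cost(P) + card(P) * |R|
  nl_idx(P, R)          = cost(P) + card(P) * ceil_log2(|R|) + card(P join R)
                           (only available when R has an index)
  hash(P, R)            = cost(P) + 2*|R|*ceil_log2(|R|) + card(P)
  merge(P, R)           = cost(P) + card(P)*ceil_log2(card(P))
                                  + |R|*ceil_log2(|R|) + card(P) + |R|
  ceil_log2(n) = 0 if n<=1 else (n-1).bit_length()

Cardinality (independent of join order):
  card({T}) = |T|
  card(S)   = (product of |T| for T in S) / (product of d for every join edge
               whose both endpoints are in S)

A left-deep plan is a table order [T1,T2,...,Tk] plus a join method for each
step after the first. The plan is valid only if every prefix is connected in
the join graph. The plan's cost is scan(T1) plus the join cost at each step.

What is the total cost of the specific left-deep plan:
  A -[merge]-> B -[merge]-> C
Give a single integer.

step 1: scan A: cost=60, card=60
step 2: join B via merge
    card(P join B) = 60*300/(12) = 1500
    cost = 60 + 60*6 + 300*9 + 60 + 300 = 3480
step 3: join C via merge
    card(P join C) = 1500*60/(15*10) = 600
    cost = 3480 + 1500*11 + 60*6 + 1500 + 60 = 21900

21900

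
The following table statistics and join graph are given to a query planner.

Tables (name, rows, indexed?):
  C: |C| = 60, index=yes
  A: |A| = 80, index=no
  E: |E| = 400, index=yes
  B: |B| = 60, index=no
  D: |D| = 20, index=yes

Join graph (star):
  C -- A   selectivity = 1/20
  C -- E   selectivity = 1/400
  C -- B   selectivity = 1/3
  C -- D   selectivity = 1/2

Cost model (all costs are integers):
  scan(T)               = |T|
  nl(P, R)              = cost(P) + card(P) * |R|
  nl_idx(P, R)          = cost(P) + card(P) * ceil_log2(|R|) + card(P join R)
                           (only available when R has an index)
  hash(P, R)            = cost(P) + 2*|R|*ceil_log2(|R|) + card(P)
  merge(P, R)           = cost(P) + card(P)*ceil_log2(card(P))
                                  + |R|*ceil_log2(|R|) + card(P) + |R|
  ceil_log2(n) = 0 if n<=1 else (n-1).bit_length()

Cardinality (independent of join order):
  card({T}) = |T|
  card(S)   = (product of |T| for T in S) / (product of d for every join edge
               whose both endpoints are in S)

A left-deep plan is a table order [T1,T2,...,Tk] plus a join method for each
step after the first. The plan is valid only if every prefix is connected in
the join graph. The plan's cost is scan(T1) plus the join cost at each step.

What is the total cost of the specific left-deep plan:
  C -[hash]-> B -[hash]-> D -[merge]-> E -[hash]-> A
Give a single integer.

199360

step 1: scan C: cost=60, card=60
step 2: join B via hash
    card(P join B) = 60*60/(3) = 1200
    cost = 60 + 2*60*6 + 60 = 840
step 3: join D via hash
    card(P join D) = 1200*20/(2) = 12000
    cost = 840 + 2*20*5 + 1200 = 2240
step 4: join E via merge
    card(P join E) = 12000*400/(400) = 12000
    cost = 2240 + 12000*14 + 400*9 + 12000 + 400 = 186240
step 5: join A via hash
    card(P join A) = 12000*80/(20) = 48000
    cost = 186240 + 2*80*7 + 12000 = 199360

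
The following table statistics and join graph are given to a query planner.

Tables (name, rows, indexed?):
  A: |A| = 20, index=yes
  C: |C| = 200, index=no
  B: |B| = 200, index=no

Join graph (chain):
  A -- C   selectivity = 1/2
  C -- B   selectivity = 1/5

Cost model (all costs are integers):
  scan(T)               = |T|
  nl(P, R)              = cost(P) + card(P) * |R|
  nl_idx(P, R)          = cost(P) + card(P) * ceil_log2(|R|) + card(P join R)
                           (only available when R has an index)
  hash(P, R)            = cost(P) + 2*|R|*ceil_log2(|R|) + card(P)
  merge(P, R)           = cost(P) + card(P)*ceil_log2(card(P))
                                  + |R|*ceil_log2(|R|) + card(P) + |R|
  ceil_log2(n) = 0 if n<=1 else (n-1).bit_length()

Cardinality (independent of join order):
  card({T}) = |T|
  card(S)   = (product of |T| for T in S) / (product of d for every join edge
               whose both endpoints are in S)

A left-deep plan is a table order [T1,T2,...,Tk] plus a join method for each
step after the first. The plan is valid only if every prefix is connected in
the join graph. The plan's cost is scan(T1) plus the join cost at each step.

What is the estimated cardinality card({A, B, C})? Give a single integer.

Tables in S: A(20), B(200), C(200)
Edges inside S: A-C(d=2), C-B(d=5)
numerator = 20 * 200 * 200 = 800000
denominator = 2 * 5 = 10
card(S) = 800000 / 10 = 80000

80000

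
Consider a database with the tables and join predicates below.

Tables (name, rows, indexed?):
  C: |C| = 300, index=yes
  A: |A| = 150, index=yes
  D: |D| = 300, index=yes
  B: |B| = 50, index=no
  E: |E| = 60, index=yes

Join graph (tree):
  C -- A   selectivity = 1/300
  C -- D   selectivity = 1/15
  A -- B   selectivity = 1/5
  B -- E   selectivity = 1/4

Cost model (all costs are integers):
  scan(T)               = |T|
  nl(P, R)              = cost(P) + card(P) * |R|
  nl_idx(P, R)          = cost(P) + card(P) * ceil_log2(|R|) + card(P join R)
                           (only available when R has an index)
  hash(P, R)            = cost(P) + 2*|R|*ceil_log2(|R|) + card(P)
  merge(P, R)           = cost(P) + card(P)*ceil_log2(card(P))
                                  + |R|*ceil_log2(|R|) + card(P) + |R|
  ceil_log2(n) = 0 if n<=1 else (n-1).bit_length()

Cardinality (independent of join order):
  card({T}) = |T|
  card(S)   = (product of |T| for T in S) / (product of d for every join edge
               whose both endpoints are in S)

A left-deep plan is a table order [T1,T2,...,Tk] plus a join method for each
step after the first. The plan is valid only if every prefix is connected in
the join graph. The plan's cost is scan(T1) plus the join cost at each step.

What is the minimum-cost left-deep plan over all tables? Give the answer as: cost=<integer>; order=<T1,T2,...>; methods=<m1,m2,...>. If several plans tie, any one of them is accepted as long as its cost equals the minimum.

cost=32520; order=A,C,B,E,D; methods=nl_idx,hash,hash,hash

Selinger DP (subsets sized 1..n):
  {C}: scan cost=300, card=300
  {A}: scan cost=150, card=150
  {D}: scan cost=300, card=300
  {B}: scan cost=50, card=50
  {E}: scan cost=60, card=60
  {AC}: card=150; try (C,nl_idx)→1650, (A,nl_idx)→2850, (A,hash)→3000, (C,merge)→4500, (A,merge)→4650, (C,hash)→5700 …(+2); best=1650 via (C,nl_idx)
  {CD}: card=6000; try (D,hash)→6000, (C,hash)→6000, (D,merge)→6300, (C,merge)→6300, (D,nl_idx)→9000, (C,nl_idx)→9000 …(+2); best=6000 via (D,hash)
  {AB}: card=1500; try (B,hash)→900, (A,merge)→1750, (B,merge)→1850, (A,nl_idx)→1950, (A,hash)→2500, (A,nl)→7550 …(+1); best=900 via (B,hash)
  {BE}: card=750; try (B,hash)→720, (E,hash)→820, (E,merge)→820, (B,merge)→830, (E,nl_idx)→1100, (E,nl)→3050 …(+1); best=720 via (B,hash)
  {ACD}: card=3000; try (D,merge)→6000, (D,nl_idx)→6000, (D,hash)→7200, (A,hash)→14400, (D,nl)→46650, (A,nl_idx)→57000 …(+2); best=6000 via (D,merge)
  {ABC}: card=1500; try (B,hash)→2400, (B,merge)→3350, (C,hash)→7800, (B,nl)→9150, (C,nl_idx)→15900, (C,merge)→21900 …(+1); best=2400 via (B,hash)
  {ABE}: card=22500; try (E,hash)→3120, (A,hash)→3870, (A,merge)→10320, (E,merge)→19320, (A,nl_idx)→29220, (E,nl_idx)→32400 …(+2); best=3120 via (E,hash)
  {ABCD}: card=30000; try (D,hash)→9300, (B,hash)→9600, (D,merge)→23400, (B,merge)→45350, (D,nl_idx)→45900, (B,nl)→156000 …(+1); best=9300 via (D,hash)
  {ABCE}: card=22500; try (E,hash)→4620, (E,merge)→20820, (C,hash)→31020, (E,nl_idx)→33900, (E,nl)→92400, (C,nl_idx)→228120 …(+2); best=4620 via (E,hash)
  {ABCDE}: card=450000; try (D,hash)→32520, (E,hash)→40020, (D,merge)→367620, (E,merge)→489720, (E,nl_idx)→639300, (D,nl_idx)→657120 …(+2); best=32520 via (D,hash)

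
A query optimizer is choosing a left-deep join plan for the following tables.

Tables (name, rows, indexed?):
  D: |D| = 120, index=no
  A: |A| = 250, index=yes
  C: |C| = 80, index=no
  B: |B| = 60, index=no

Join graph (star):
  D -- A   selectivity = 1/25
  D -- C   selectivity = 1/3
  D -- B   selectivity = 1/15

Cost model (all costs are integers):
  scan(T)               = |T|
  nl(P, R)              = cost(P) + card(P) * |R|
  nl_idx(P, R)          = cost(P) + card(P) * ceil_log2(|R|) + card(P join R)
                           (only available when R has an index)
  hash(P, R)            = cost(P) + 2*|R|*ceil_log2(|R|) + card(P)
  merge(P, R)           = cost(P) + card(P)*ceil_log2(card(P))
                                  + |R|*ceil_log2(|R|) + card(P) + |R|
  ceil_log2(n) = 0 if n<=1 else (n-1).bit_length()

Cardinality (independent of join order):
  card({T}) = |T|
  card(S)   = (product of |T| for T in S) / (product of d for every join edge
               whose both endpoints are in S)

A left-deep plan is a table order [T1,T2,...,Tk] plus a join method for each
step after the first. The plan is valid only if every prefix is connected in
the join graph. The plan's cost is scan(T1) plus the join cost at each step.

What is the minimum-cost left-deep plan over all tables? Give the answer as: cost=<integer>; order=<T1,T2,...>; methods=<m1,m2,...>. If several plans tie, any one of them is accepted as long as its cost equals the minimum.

Selinger DP (subsets sized 1..n):
  {D}: scan cost=120, card=120
  {A}: scan cost=250, card=250
  {C}: scan cost=80, card=80
  {B}: scan cost=60, card=60
  {AD}: card=1200; try (D,hash)→2180, (A,nl_idx)→2280, (A,merge)→3330, (D,merge)→3460, (A,hash)→4240, (A,nl)→30120 …(+1); best=2180 via (D,hash)
  {CD}: card=3200; try (C,hash)→1360, (D,merge)→1680, (C,merge)→1720, (D,hash)→1840, (D,nl)→9680, (C,nl)→9720; best=1360 via (C,hash)
  {BD}: card=480; try (B,hash)→960, (D,merge)→1440, (B,merge)→1500, (D,hash)→1800, (D,nl)→7260, (B,nl)→7320; best=960 via (B,hash)
  {ACD}: card=32000; try (C,hash)→4500, (A,hash)→8560, (C,merge)→17220, (A,merge)→45210, (A,nl_idx)→58960, (C,nl)→98180 …(+1); best=4500 via (C,hash)
  {ABD}: card=4800; try (B,hash)→4100, (A,hash)→5440, (A,merge)→8010, (A,nl_idx)→9600, (B,merge)→17000, (B,nl)→74180 …(+1); best=4100 via (B,hash)
  {BCD}: card=12800; try (C,hash)→2560, (B,hash)→5280, (C,merge)→6400, (C,nl)→39360, (B,merge)→43380, (B,nl)→193360; best=2560 via (C,hash)
  {ABCD}: card=128000; try (C,hash)→10020, (A,hash)→19360, (B,hash)→37220, (C,merge)→71940, (A,merge)→196810, (A,nl_idx)→232960 …(+4); best=10020 via (C,hash)

cost=10020; order=A,D,B,C; methods=hash,hash,hash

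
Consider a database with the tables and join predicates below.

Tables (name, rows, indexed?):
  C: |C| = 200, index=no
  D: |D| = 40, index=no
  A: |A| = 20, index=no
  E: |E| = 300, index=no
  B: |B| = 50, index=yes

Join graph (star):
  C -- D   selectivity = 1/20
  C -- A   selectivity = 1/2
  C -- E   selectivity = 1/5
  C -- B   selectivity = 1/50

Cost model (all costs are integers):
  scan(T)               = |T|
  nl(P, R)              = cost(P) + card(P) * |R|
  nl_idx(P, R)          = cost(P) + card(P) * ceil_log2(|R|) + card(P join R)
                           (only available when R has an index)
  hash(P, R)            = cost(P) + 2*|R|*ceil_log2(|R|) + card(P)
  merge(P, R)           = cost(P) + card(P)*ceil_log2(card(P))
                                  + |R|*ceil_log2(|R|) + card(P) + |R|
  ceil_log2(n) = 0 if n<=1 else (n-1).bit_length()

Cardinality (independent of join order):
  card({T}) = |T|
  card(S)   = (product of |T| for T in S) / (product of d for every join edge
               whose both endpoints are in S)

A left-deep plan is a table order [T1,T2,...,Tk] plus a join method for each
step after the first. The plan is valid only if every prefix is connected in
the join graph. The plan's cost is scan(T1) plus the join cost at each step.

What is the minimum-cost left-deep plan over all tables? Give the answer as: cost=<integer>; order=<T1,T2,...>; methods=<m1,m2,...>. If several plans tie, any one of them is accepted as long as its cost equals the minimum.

cost=11680; order=C,B,D,A,E; methods=hash,hash,hash,hash

Selinger DP (subsets sized 1..n):
  {C}: scan cost=200, card=200
  {D}: scan cost=40, card=40
  {A}: scan cost=20, card=20
  {E}: scan cost=300, card=300
  {B}: scan cost=50, card=50
  {CD}: card=400; try (D,hash)→880, (C,merge)→2120, (D,merge)→2280, (C,hash)→3280, (C,nl)→8040, (D,nl)→8200; best=880 via (D,hash)
  {AC}: card=2000; try (A,hash)→600, (C,merge)→1940, (A,merge)→2120, (C,hash)→3240, (C,nl)→4020, (A,nl)→4200; best=600 via (A,hash)
  {CE}: card=12000; try (C,hash)→3800, (E,merge)→5000, (C,merge)→5100, (E,hash)→5800, (E,nl)→60200, (C,nl)→60300; best=3800 via (C,hash)
  {BC}: card=200; try (B,hash)→1000, (B,nl_idx)→1600, (C,merge)→2200, (B,merge)→2350, (C,hash)→3300, (C,nl)→10050 …(+1); best=1000 via (B,hash)
  {ACD}: card=4000; try (A,hash)→1480, (D,hash)→3080, (A,merge)→5000, (A,nl)→8880, (D,merge)→24880, (D,nl)→80600; best=1480 via (A,hash)
  {CDE}: card=24000; try (E,hash)→6680, (E,merge)→7880, (D,hash)→16280, (E,nl)→120880, (D,merge)→184080, (D,nl)→483800; best=6680 via (E,hash)
  {BCD}: card=400; try (D,hash)→1680, (B,hash)→1880, (D,merge)→3080, (B,nl_idx)→3680, (B,merge)→5230, (D,nl)→9000 …(+1); best=1680 via (D,hash)
  {ACE}: card=120000; try (E,hash)→8000, (A,hash)→16000, (E,merge)→27600, (A,merge)→183920, (A,nl)→243800, (E,nl)→600600; best=8000 via (E,hash)
  {ABC}: card=2000; try (A,hash)→1400, (A,merge)→2920, (B,hash)→3200, (A,nl)→5000, (B,nl_idx)→14600, (B,merge)→24950 …(+1); best=1400 via (A,hash)
  {BCE}: card=12000; try (E,merge)→5800, (E,hash)→6600, (B,hash)→16400, (E,nl)→61000, (B,nl_idx)→87800, (B,merge)→184150 …(+1); best=5800 via (E,merge)
  {ACDE}: card=240000; try (E,hash)→10880, (A,hash)→30880, (E,merge)→56480, (D,hash)→128480, (A,merge)→390800, (A,nl)→486680 …(+3); best=10880 via (E,hash)
  {ABCD}: card=4000; try (A,hash)→2280, (D,hash)→3880, (A,merge)→5800, (B,hash)→6080, (A,nl)→9680, (D,merge)→25680 …(+4); best=2280 via (A,hash)
  {BCDE}: card=24000; try (E,hash)→7480, (E,merge)→8680, (D,hash)→18280, (B,hash)→31280, (E,nl)→121680, (B,nl_idx)→174680 …(+4); best=7480 via (E,hash)
  {ABCE}: card=120000; try (E,hash)→8800, (A,hash)→18000, (E,merge)→28400, (B,hash)→128600, (A,merge)→185920, (A,nl)→245800 …(+4); best=8800 via (E,hash)
  {ABCDE}: card=240000; try (E,hash)→11680, (A,hash)→31680, (E,merge)→57280, (D,hash)→129280, (B,hash)→251480, (A,merge)→391600 …(+7); best=11680 via (E,hash)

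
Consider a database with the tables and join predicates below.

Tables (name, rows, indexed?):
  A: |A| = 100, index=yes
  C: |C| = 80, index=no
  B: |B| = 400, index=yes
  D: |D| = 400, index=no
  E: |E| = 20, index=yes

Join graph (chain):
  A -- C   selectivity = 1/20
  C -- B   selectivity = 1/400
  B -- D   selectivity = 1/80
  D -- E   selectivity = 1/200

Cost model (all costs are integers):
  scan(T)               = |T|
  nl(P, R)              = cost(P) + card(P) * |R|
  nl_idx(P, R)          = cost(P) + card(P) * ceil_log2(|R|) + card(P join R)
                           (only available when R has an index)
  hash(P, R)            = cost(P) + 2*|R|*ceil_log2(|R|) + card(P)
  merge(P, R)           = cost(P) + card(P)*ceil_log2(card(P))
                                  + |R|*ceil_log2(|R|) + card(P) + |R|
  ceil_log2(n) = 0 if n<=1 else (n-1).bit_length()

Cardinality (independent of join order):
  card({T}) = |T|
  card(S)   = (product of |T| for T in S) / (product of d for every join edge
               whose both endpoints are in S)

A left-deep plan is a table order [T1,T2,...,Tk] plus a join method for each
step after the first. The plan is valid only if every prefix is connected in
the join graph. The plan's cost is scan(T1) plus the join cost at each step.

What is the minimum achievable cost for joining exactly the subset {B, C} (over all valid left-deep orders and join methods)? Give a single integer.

880

Selinger DP over subsets of {B,C}:
  {C}: scan cost=80, card=80
  {B}: scan cost=400, card=400
  {BC}: card=80; try (B,nl_idx)→880, (C,hash)→1920, (B,merge)→4720, (C,merge)→5040, (B,hash)→7360, (B,nl)→32080 …(+1); best=880 via (B,nl_idx)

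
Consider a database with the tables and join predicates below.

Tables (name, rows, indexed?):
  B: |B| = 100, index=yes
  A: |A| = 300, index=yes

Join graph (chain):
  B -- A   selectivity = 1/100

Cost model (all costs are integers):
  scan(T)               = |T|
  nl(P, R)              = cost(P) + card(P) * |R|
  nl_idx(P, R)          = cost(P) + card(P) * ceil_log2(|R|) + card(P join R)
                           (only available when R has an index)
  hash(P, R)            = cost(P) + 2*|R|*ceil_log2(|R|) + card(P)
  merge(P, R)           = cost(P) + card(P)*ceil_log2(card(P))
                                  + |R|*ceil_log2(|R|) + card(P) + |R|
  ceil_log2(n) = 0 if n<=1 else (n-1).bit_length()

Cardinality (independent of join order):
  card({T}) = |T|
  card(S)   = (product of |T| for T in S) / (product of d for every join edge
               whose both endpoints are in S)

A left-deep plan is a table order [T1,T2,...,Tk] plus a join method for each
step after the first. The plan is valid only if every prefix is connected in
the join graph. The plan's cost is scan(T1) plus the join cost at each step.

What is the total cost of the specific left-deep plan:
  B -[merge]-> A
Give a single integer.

3900

step 1: scan B: cost=100, card=100
step 2: join A via merge
    card(P join A) = 100*300/(100) = 300
    cost = 100 + 100*7 + 300*9 + 100 + 300 = 3900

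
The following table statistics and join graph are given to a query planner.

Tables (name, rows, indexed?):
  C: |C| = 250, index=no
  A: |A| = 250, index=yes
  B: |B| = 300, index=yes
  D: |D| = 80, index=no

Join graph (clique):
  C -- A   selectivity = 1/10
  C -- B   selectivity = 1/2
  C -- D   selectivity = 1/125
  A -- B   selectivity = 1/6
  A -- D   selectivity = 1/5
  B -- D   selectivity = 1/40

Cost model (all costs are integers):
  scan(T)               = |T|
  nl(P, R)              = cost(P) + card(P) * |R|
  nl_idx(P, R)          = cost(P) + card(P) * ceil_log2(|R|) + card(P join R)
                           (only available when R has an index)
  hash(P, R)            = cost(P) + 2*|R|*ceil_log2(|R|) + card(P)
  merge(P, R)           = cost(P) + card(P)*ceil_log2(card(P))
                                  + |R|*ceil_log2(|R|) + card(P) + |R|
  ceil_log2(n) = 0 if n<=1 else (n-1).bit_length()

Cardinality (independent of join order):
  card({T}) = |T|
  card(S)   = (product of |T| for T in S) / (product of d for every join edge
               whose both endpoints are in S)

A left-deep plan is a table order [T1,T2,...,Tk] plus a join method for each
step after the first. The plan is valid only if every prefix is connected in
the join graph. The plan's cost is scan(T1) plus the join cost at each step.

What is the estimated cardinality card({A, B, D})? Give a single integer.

5000

Tables in S: A(250), B(300), D(80)
Edges inside S: A-B(d=6), A-D(d=5), B-D(d=40)
numerator = 250 * 300 * 80 = 6000000
denominator = 6 * 5 * 40 = 1200
card(S) = 6000000 / 1200 = 5000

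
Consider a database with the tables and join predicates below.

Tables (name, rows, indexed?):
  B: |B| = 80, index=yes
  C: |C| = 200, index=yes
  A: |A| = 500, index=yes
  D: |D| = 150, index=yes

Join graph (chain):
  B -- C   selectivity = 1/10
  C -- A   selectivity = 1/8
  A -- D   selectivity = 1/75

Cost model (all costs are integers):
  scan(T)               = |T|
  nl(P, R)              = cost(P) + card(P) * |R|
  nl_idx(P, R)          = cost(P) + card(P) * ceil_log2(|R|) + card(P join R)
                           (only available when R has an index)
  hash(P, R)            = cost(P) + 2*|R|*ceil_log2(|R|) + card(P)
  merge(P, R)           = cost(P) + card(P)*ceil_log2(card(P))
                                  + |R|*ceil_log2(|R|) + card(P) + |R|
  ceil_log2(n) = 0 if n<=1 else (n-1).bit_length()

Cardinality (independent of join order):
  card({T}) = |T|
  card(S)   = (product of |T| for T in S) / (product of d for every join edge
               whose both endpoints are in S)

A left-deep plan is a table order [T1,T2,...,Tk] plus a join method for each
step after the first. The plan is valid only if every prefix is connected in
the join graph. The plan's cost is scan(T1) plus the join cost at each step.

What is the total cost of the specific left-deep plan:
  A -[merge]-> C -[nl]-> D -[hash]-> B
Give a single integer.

1908420

step 1: scan A: cost=500, card=500
step 2: join C via merge
    card(P join C) = 500*200/(8) = 12500
    cost = 500 + 500*9 + 200*8 + 500 + 200 = 7300
step 3: join D via nl
    card(P join D) = 12500*150/(75) = 25000
    cost = 7300 + 12500*150 = 1882300
step 4: join B via hash
    card(P join B) = 25000*80/(10) = 200000
    cost = 1882300 + 2*80*7 + 25000 = 1908420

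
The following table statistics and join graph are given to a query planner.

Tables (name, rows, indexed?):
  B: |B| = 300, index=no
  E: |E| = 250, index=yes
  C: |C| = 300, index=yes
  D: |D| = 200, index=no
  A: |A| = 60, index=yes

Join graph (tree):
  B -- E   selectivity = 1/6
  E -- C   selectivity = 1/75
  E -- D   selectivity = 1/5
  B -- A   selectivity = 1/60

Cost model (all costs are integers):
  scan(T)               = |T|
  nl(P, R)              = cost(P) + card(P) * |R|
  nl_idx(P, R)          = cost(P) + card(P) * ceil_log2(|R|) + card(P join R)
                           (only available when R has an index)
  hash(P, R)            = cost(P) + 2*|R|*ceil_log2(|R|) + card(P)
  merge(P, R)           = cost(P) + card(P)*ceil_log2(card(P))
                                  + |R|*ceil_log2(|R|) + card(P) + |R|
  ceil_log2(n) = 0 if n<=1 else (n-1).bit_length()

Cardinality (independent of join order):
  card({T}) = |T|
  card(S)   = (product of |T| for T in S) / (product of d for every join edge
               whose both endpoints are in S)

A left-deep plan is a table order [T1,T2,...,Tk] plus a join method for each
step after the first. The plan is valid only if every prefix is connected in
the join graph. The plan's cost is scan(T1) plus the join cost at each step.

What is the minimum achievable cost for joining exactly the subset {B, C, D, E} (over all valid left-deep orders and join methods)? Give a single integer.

Selinger DP over subsets of {B,C,D,E}:
  {B}: scan cost=300, card=300
  {E}: scan cost=250, card=250
  {C}: scan cost=300, card=300
  {D}: scan cost=200, card=200
  {BE}: card=12500; try (E,hash)→4600, (B,merge)→5500, (E,merge)→5550, (B,hash)→5900, (E,nl_idx)→15200, (B,nl)→75250 …(+1); best=4600 via (E,hash)
  {CE}: card=1000; try (C,nl_idx)→3500, (E,nl_idx)→3700, (E,hash)→4600, (C,merge)→5500, (E,merge)→5550, (C,hash)→5900 …(+2); best=3500 via (C,nl_idx)
  {DE}: card=10000; try (D,hash)→3700, (E,merge)→4250, (D,merge)→4300, (E,hash)→4400, (E,nl_idx)→11800, (E,nl)→50200 …(+1); best=3700 via (D,hash)
  {BCE}: card=50000; try (B,hash)→9900, (B,merge)→17500, (C,hash)→22500, (C,nl_idx)→167100, (C,merge)→195100, (B,nl)→303500 …(+1); best=9900 via (B,hash)
  {BDE}: card=500000; try (B,hash)→19100, (D,hash)→20300, (B,merge)→156700, (D,merge)→193900, (D,nl)→2504600, (B,nl)→3003700; best=19100 via (B,hash)
  {CDE}: card=40000; try (D,hash)→7700, (D,merge)→16300, (C,hash)→19100, (C,nl_idx)→133700, (C,merge)→156700, (D,nl)→203500 …(+1); best=7700 via (D,hash)
  {BCDE}: card=2000000; try (B,hash)→53100, (D,hash)→63100, (C,hash)→524500, (B,merge)→690700, (D,merge)→861700, (C,nl_idx)→6519100 …(+4); best=53100 via (B,hash)

53100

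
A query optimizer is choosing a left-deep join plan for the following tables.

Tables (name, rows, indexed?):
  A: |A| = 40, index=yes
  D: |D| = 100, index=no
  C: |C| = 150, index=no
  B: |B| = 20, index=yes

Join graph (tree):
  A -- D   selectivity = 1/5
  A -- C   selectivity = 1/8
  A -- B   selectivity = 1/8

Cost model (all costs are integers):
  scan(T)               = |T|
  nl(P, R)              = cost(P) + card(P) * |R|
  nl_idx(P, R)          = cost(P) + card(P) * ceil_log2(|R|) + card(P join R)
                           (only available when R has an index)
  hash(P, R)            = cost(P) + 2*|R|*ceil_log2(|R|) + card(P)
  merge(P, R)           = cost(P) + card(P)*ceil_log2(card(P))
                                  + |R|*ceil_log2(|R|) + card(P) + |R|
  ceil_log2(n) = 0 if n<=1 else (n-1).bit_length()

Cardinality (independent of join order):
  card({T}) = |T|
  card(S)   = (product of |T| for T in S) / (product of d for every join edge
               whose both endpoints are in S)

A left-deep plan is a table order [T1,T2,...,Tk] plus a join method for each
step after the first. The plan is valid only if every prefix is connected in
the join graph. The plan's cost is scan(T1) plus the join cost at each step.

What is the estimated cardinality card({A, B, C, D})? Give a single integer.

37500

Tables in S: A(40), B(20), C(150), D(100)
Edges inside S: A-D(d=5), A-C(d=8), A-B(d=8)
numerator = 40 * 20 * 150 * 100 = 12000000
denominator = 5 * 8 * 8 = 320
card(S) = 12000000 / 320 = 37500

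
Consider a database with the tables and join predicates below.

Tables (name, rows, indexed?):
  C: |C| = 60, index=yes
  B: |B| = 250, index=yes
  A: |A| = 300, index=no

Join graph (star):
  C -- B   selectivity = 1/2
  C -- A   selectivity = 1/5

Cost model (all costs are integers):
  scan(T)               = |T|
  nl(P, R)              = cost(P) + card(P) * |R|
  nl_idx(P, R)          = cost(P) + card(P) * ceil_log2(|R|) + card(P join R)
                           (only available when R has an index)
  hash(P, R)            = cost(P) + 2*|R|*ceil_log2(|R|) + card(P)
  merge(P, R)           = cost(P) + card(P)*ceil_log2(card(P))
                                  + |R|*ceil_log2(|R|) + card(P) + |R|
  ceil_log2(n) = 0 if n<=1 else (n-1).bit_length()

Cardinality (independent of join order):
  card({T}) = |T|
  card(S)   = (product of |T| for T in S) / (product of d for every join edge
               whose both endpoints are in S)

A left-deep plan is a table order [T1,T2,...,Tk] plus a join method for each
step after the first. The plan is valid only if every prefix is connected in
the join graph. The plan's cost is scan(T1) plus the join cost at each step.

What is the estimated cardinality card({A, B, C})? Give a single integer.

Tables in S: A(300), B(250), C(60)
Edges inside S: C-B(d=2), C-A(d=5)
numerator = 300 * 250 * 60 = 4500000
denominator = 2 * 5 = 10
card(S) = 4500000 / 10 = 450000

450000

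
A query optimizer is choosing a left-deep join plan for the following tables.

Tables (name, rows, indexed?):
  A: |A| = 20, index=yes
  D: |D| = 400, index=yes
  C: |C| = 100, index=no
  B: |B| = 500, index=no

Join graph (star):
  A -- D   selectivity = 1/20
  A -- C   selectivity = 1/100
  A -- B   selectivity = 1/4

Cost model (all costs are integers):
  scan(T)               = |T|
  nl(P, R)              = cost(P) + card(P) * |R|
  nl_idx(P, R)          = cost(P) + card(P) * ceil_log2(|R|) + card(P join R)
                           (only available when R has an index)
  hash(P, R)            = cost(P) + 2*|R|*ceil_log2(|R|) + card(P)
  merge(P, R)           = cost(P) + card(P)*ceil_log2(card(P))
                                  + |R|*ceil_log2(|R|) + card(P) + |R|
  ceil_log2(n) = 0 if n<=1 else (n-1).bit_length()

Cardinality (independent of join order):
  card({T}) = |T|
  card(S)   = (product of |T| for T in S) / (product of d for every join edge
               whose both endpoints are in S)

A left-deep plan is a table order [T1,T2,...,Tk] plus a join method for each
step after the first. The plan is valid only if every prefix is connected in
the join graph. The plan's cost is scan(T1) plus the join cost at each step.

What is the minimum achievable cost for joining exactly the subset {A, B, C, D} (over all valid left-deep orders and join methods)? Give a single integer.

Selinger DP over subsets of {A,B,C,D}:
  {A}: scan cost=20, card=20
  {D}: scan cost=400, card=400
  {C}: scan cost=100, card=100
  {B}: scan cost=500, card=500
  {AD}: card=400; try (D,nl_idx)→600, (A,hash)→1000, (A,nl_idx)→2800, (D,merge)→4140, (A,merge)→4520, (D,hash)→7240 …(+2); best=600 via (D,nl_idx)
  {AC}: card=20; try (A,hash)→400, (A,nl_idx)→620, (C,merge)→940, (A,merge)→1020, (C,hash)→1440, (C,nl)→2020 …(+1); best=400 via (A,hash)
  {AB}: card=2500; try (A,hash)→1200, (B,merge)→5140, (A,nl_idx)→5500, (A,merge)→5620, (B,hash)→9040, (B,nl)→10020 …(+1); best=1200 via (A,hash)
  {ACD}: card=400; try (D,nl_idx)→980, (C,hash)→2400, (D,merge)→4520, (C,merge)→5400, (D,hash)→7620, (D,nl)→8400 …(+1); best=980 via (D,nl_idx)
  {ABD}: card=50000; try (B,merge)→9600, (B,hash)→10000, (D,hash)→10900, (D,merge)→37700, (D,nl_idx)→73700, (B,nl)→200600 …(+1); best=9600 via (B,merge)
  {ABC}: card=2500; try (C,hash)→5100, (B,merge)→5520, (B,hash)→9420, (B,nl)→10400, (C,merge)→34500, (C,nl)→251200; best=5100 via (C,hash)
  {ABCD}: card=50000; try (B,merge)→9980, (B,hash)→10380, (D,hash)→14800, (D,merge)→41600, (C,hash)→61000, (D,nl_idx)→77600 …(+4); best=9980 via (B,merge)

9980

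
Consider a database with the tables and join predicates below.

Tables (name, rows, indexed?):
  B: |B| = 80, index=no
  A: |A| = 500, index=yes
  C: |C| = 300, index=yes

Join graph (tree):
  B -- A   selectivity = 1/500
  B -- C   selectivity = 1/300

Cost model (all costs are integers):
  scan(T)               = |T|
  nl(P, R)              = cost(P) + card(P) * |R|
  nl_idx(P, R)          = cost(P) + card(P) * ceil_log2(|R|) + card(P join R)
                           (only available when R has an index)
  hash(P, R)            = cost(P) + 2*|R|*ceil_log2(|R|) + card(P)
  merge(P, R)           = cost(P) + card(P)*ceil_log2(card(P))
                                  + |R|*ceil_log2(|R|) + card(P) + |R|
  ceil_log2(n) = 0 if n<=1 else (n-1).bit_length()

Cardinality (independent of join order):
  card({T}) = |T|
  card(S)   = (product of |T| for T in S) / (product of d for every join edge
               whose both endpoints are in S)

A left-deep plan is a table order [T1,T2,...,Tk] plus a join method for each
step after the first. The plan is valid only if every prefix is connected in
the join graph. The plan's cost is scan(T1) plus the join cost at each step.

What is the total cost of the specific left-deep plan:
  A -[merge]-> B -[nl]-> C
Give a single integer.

step 1: scan A: cost=500, card=500
step 2: join B via merge
    card(P join B) = 500*80/(500) = 80
    cost = 500 + 500*9 + 80*7 + 500 + 80 = 6140
step 3: join C via nl
    card(P join C) = 80*300/(300) = 80
    cost = 6140 + 80*300 = 30140

30140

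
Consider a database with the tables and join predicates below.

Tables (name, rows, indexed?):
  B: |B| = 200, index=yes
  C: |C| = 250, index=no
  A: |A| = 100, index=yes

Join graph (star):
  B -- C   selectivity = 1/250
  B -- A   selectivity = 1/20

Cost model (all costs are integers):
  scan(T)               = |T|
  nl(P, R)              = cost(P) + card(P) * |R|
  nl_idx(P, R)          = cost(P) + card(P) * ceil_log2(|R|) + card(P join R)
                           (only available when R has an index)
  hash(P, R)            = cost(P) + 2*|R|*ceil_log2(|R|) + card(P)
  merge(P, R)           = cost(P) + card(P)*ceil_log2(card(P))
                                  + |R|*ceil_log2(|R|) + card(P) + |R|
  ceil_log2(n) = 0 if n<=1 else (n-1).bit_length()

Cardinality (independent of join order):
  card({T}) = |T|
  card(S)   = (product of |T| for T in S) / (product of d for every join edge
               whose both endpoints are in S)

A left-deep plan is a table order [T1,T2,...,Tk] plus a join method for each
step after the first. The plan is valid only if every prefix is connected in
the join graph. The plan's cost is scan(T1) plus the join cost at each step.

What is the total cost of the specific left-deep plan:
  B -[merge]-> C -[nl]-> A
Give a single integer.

step 1: scan B: cost=200, card=200
step 2: join C via merge
    card(P join C) = 200*250/(250) = 200
    cost = 200 + 200*8 + 250*8 + 200 + 250 = 4250
step 3: join A via nl
    card(P join A) = 200*100/(20) = 1000
    cost = 4250 + 200*100 = 24250

24250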